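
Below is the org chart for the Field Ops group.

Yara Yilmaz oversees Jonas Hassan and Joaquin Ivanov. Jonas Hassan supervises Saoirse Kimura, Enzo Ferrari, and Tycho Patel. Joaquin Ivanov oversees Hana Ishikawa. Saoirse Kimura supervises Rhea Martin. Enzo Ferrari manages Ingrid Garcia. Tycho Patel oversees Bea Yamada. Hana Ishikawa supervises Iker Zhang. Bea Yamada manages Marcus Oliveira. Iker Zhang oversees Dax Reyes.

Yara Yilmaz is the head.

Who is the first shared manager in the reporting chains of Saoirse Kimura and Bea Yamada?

Jonas Hassan

Saoirse Kimura's chain of managers is Jonas Hassan, Yara Yilmaz. Bea Yamada's chain of managers is Tycho Patel, Jonas Hassan, Yara Yilmaz. The first manager that appears in both chains is Jonas Hassan.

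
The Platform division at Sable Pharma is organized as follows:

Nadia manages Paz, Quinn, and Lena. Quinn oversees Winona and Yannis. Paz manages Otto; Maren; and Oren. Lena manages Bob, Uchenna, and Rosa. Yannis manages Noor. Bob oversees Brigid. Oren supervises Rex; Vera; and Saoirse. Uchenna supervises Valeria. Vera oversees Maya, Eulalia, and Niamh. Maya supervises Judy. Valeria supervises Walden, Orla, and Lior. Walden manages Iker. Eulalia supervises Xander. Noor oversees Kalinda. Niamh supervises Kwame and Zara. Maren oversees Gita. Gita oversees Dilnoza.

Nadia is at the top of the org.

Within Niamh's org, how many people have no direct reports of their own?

2

The people in Niamh's organization with no one reporting to them are Zara, Kwame. That is 2.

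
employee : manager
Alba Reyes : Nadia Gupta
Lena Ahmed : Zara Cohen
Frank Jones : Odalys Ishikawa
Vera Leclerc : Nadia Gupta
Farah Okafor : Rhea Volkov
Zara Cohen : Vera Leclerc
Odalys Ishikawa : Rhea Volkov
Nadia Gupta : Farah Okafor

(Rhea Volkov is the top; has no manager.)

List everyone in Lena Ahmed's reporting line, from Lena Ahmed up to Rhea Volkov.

Lena Ahmed -> Zara Cohen -> Vera Leclerc -> Nadia Gupta -> Farah Okafor -> Rhea Volkov

Lena Ahmed reports to Zara Cohen. Zara Cohen reports to Vera Leclerc. Vera Leclerc reports to Nadia Gupta. Nadia Gupta reports to Farah Okafor. Farah Okafor reports to Rhea Volkov. Rhea Volkov is at the top.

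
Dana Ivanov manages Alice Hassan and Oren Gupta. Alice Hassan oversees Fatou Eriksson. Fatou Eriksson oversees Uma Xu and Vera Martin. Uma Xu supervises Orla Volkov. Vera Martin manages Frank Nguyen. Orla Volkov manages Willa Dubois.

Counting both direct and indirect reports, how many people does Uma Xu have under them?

Uma Xu directly manages Orla Volkov. Under Orla Volkov: Willa Dubois (1). That's 2 in total.

2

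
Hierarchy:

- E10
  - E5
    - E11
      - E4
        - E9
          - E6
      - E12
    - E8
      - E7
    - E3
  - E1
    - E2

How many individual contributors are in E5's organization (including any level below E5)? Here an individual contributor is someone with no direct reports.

The people in E5's organization with no one reporting to them are E3, E7, E12, E6. That is 4.

4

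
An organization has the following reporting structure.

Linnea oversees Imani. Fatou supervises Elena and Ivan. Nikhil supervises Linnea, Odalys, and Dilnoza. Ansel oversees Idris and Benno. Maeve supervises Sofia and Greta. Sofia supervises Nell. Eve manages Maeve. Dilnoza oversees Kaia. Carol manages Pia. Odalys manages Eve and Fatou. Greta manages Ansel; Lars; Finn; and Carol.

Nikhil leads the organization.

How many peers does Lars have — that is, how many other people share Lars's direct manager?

Lars reports to Greta. Greta's other direct reports are Carol, Finn, Ansel — 3 peers.

3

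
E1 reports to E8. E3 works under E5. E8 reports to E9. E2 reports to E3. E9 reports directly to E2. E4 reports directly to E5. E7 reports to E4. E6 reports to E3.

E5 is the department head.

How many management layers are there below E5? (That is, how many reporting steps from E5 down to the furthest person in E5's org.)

The longest chain under E5 runs E5 → E3 → E2 → E9 → E8 → E1, which is 5 levels below E5.

5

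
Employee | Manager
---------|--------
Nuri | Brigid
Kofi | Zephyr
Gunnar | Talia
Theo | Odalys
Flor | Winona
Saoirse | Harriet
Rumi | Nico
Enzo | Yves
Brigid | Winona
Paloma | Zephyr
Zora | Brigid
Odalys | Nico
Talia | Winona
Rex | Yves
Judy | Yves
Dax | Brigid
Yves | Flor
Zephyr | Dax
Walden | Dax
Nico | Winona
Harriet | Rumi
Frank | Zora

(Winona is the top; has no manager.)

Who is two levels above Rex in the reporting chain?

Flor

Rex reports to Yves, and Yves reports to Flor. So Rex's skip-level manager is Flor.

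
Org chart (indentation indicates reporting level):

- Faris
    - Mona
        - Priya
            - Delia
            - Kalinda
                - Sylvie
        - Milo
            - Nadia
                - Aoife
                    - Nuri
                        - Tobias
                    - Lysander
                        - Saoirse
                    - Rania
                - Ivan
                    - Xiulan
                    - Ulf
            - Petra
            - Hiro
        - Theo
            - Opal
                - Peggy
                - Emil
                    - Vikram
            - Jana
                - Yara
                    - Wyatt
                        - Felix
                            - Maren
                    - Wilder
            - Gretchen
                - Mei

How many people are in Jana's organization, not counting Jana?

Jana directly manages Yara. Under Yara: Wilder, Wyatt, Felix, Maren (4). That's 5 in total.

5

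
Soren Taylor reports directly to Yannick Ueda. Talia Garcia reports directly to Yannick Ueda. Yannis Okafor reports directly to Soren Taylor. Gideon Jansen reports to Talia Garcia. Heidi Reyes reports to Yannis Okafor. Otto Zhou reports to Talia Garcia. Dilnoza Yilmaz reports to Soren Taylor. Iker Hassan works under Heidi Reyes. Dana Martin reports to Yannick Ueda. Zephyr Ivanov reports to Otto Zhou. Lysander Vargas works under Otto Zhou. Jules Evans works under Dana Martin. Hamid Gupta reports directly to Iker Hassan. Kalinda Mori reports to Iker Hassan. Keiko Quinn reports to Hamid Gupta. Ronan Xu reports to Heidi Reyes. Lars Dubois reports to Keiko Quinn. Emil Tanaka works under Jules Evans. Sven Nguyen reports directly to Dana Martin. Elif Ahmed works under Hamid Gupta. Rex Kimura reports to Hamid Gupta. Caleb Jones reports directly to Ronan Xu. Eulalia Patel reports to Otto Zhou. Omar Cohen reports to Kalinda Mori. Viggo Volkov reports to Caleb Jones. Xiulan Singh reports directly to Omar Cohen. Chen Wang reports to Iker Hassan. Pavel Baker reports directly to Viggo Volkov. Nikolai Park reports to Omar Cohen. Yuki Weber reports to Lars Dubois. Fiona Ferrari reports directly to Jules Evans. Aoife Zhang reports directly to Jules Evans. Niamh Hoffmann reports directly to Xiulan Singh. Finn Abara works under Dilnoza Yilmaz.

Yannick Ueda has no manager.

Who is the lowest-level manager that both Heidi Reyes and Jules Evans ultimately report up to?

Heidi Reyes's chain of managers is Yannis Okafor, Soren Taylor, Yannick Ueda. Jules Evans's chain of managers is Dana Martin, Yannick Ueda. The first manager that appears in both chains is Yannick Ueda.

Yannick Ueda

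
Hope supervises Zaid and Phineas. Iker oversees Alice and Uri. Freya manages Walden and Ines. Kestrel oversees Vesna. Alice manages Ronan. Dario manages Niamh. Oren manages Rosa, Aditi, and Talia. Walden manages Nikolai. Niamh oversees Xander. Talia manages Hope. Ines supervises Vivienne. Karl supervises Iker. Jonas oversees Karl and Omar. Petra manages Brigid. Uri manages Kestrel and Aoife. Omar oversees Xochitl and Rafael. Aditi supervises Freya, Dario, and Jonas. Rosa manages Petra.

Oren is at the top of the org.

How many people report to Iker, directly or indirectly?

6

Iker directly manages Uri, Alice. Under Uri: Aoife, Kestrel, Vesna (3). Under Alice: Ronan (1). So Iker's organization is 2 direct reports plus everyone under them: 4 + 2 = 6.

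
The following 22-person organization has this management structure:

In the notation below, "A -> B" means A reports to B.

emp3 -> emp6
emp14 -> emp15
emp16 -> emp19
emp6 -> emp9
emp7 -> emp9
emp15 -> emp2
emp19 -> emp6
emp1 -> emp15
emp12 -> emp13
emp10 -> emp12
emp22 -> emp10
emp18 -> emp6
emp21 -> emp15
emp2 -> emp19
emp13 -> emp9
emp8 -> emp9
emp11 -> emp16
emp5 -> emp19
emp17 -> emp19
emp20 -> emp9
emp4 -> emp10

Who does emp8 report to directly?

emp9

emp8 reports directly to emp9.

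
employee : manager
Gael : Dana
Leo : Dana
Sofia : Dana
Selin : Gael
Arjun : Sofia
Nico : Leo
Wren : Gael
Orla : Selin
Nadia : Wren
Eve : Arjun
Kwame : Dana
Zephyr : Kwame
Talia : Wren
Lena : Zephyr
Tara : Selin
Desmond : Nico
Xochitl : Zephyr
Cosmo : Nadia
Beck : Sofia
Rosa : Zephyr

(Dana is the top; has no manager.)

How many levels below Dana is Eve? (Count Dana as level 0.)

Chain from Eve up to Dana: Eve → Arjun → Sofia → Dana. That is 3 steps up, so Eve is 3 levels below Dana.

3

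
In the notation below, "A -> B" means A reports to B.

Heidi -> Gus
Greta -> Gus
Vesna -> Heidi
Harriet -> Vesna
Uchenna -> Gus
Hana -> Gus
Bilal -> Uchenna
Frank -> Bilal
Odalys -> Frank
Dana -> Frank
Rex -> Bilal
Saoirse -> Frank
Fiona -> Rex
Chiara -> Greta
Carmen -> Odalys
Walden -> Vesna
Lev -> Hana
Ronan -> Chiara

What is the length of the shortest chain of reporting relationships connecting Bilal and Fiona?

2

Fiona is in Bilal's organization: the chain from Fiona up to Bilal is Fiona → Rex → Bilal, which is 2 links.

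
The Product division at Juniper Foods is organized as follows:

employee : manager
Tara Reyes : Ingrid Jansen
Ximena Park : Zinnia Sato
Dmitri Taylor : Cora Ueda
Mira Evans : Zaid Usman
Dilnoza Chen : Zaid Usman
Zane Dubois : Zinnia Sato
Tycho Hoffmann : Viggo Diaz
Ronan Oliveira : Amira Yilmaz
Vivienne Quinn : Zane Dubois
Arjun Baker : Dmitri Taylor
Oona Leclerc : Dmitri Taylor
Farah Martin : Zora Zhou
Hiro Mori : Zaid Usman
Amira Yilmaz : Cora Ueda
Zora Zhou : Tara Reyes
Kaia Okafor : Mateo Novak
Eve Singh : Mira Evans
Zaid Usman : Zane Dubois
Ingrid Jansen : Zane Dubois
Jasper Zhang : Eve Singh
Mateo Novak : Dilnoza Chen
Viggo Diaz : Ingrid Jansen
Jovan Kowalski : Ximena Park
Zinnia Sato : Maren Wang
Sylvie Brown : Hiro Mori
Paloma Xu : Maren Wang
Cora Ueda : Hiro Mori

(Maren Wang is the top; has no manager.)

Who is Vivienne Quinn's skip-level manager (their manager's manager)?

Vivienne Quinn reports to Zane Dubois, and Zane Dubois reports to Zinnia Sato. So Vivienne Quinn's skip-level manager is Zinnia Sato.

Zinnia Sato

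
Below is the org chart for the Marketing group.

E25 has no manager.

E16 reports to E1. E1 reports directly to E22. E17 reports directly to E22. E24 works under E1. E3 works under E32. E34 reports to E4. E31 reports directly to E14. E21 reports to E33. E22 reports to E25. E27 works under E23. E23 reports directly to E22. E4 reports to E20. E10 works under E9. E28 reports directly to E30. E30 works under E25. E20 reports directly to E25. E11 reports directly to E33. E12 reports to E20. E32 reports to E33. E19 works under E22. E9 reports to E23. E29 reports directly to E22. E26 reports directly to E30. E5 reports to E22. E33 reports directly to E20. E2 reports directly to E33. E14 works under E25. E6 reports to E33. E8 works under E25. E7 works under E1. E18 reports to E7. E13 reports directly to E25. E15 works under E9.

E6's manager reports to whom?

E20

E6 reports to E33, and E33 reports to E20. So E6's skip-level manager is E20.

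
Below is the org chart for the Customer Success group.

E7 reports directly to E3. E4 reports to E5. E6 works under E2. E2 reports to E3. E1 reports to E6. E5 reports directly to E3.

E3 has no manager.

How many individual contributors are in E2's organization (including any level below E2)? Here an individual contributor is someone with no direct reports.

The only person in E2's organization with no one reporting to them is E1. That is 1.

1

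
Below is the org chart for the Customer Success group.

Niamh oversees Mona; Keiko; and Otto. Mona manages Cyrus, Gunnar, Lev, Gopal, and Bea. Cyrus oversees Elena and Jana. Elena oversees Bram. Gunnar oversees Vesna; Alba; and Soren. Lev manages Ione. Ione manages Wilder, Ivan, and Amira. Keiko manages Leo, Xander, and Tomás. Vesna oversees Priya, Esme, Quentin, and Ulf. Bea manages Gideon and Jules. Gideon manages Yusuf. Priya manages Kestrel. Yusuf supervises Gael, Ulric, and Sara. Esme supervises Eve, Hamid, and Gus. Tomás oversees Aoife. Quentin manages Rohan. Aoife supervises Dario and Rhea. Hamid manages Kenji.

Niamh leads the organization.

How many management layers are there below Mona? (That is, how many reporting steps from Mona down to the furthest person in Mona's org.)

The longest chain under Mona runs Mona → Gunnar → Vesna → Esme → Hamid → Kenji, which is 5 levels below Mona.

5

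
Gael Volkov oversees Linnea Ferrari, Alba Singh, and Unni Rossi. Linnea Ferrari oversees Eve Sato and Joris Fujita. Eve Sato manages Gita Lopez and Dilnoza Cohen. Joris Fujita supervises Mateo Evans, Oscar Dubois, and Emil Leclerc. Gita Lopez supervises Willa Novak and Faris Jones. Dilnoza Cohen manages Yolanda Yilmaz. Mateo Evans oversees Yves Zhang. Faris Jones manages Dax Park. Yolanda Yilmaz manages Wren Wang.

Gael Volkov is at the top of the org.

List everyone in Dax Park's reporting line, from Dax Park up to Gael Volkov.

Dax Park -> Faris Jones -> Gita Lopez -> Eve Sato -> Linnea Ferrari -> Gael Volkov

Dax Park reports to Faris Jones. Faris Jones reports to Gita Lopez. Gita Lopez reports to Eve Sato. Eve Sato reports to Linnea Ferrari. Linnea Ferrari reports to Gael Volkov. Gael Volkov is at the top.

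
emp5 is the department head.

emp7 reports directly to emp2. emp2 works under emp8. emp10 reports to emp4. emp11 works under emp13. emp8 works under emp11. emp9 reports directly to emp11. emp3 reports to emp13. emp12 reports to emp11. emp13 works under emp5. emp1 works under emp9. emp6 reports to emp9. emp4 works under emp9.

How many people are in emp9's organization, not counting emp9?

4

emp9 directly manages emp4, emp6, emp1. Under emp4: emp10 (1). emp6 has no reports. emp1 has no reports. So emp9's organization is 3 direct reports plus everyone under them: 2 + 1 + 1 = 4.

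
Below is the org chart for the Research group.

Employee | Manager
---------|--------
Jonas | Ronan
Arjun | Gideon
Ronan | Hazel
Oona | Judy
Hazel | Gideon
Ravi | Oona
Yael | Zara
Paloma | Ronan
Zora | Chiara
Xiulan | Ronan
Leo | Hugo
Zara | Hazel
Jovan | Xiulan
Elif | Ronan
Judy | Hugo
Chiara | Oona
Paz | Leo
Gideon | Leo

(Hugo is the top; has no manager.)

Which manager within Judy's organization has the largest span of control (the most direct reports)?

Oona

Direct-report counts within Judy's organization: Judy has 1; Oona has 2; Chiara has 1. The largest is 2, held by Oona.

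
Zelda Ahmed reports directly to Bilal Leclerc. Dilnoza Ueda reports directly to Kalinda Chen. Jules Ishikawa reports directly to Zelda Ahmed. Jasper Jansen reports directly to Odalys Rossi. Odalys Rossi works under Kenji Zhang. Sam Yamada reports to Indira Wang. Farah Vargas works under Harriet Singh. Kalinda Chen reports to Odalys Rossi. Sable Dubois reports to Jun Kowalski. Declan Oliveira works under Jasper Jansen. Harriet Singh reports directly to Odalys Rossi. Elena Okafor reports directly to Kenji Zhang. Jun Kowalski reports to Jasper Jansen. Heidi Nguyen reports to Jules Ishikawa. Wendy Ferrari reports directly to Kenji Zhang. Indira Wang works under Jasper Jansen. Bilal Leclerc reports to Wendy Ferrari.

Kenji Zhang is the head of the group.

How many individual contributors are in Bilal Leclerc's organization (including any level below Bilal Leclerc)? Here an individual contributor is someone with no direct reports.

1

The only person in Bilal Leclerc's organization with no one reporting to them is Heidi Nguyen. That is 1.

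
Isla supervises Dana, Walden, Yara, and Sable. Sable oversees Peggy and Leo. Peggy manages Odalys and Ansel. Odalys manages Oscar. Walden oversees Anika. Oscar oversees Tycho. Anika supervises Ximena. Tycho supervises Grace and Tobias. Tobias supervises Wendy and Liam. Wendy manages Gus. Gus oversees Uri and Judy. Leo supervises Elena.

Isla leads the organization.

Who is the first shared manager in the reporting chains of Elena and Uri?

Sable

Elena's chain of managers is Leo, Sable, Isla. Uri's chain of managers is Gus, Wendy, Tobias, Tycho, Oscar, Odalys, Peggy, Sable, Isla. The first manager that appears in both chains is Sable.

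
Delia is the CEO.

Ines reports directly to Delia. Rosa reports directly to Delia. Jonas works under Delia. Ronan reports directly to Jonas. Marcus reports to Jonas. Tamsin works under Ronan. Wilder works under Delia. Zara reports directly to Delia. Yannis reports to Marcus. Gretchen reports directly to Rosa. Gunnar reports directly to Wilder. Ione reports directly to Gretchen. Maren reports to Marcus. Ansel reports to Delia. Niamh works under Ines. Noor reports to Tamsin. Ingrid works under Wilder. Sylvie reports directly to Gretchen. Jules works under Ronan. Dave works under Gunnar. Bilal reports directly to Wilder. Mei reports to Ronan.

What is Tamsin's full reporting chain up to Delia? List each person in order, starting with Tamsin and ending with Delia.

Tamsin reports to Ronan. Ronan reports to Jonas. Jonas reports to Delia. Delia is at the top.

Tamsin -> Ronan -> Jonas -> Delia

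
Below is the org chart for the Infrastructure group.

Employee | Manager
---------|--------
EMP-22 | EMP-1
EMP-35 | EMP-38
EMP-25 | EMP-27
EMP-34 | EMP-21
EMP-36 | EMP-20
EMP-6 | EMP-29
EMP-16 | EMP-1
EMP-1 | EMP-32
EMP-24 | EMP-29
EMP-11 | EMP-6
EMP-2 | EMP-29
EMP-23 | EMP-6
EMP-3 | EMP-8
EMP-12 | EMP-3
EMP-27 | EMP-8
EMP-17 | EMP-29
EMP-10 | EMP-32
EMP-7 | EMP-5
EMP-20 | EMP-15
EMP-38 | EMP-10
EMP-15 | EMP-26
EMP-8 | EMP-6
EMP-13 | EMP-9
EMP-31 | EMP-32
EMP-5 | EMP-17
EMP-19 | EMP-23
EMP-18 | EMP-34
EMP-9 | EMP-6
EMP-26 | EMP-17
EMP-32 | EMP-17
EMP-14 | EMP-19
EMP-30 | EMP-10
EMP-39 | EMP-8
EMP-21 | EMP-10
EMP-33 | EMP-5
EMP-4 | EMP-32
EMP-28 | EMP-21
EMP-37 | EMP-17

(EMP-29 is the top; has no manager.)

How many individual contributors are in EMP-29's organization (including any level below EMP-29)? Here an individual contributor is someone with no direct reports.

The people in EMP-29's organization with no one reporting to them are EMP-24, EMP-2, EMP-37, EMP-33, EMP-7, EMP-36, EMP-4, EMP-22, EMP-16, EMP-31, EMP-30, EMP-28, EMP-18, EMP-35, EMP-13, EMP-11, EMP-12, EMP-39, EMP-25, EMP-14. That is 20.

20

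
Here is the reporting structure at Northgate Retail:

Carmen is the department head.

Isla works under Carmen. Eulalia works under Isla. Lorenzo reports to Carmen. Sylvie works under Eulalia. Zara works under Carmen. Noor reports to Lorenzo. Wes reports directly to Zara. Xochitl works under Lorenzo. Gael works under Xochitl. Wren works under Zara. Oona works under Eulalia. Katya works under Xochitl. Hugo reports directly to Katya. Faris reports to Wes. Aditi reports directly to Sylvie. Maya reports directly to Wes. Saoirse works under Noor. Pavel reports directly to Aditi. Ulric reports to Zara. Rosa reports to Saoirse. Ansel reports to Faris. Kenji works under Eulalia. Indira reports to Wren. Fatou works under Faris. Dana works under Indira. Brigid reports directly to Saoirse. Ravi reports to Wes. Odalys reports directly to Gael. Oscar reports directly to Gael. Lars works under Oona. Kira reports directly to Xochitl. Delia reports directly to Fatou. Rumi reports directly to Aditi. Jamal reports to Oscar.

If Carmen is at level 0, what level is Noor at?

Chain from Noor up to Carmen: Noor → Lorenzo → Carmen. That is 2 steps up, so Noor is 2 levels below Carmen.

2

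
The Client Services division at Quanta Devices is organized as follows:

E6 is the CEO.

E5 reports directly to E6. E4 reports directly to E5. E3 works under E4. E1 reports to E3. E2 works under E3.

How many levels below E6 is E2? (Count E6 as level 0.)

Chain from E2 up to E6: E2 → E3 → E4 → E5 → E6. That is 4 steps up, so E2 is 4 levels below E6.

4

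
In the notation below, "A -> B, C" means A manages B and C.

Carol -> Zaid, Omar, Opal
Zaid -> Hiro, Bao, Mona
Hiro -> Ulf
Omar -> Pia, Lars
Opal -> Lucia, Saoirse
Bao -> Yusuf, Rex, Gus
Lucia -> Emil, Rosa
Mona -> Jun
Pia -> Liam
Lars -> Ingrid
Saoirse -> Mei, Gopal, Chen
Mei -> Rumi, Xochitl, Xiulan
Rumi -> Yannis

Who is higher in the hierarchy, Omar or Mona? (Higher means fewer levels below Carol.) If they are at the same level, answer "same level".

Omar is 1 level below Carol; Mona is 2. Omar is higher.

Omar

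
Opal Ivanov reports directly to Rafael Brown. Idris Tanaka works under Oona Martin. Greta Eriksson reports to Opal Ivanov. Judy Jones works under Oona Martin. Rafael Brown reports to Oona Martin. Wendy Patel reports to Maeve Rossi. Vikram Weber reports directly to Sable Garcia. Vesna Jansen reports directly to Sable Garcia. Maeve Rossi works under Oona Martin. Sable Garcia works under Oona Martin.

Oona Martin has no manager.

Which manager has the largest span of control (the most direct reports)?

Direct-report counts: Oona Martin has 5; Rafael Brown has 1; Opal Ivanov has 1; Maeve Rossi has 1; Sable Garcia has 2. The largest is 5, held by Oona Martin.

Oona Martin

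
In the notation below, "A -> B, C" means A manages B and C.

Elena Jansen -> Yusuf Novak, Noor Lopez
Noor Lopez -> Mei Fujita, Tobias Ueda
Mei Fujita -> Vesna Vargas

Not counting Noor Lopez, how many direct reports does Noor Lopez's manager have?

Noor Lopez reports to Elena Jansen. Elena Jansen's other direct reports are Yusuf Novak — 1 peer.

1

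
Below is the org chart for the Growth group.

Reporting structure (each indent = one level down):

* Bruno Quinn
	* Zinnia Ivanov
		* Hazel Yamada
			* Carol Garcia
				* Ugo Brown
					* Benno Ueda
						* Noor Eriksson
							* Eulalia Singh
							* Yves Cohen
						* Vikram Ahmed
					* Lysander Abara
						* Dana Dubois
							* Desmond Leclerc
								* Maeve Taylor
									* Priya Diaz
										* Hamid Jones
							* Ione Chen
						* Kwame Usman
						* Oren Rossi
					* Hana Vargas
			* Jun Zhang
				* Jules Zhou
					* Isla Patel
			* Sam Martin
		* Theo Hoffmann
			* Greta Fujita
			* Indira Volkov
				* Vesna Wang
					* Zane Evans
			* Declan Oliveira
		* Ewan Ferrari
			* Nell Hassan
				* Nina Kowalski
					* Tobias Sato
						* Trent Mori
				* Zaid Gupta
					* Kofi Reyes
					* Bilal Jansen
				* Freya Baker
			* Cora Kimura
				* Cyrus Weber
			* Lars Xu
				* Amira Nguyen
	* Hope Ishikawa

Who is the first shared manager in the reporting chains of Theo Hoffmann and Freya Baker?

Theo Hoffmann's chain of managers is Zinnia Ivanov, Bruno Quinn. Freya Baker's chain of managers is Nell Hassan, Ewan Ferrari, Zinnia Ivanov, Bruno Quinn. The first manager that appears in both chains is Zinnia Ivanov.

Zinnia Ivanov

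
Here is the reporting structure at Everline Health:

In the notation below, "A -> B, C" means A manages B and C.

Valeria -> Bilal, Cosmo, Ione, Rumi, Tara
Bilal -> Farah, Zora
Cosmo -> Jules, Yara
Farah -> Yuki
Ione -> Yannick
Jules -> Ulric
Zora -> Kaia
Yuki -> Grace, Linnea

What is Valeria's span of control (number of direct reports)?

Valeria directly manages Bilal, Cosmo, Ione, Rumi, Tara. That is 5 direct reports.

5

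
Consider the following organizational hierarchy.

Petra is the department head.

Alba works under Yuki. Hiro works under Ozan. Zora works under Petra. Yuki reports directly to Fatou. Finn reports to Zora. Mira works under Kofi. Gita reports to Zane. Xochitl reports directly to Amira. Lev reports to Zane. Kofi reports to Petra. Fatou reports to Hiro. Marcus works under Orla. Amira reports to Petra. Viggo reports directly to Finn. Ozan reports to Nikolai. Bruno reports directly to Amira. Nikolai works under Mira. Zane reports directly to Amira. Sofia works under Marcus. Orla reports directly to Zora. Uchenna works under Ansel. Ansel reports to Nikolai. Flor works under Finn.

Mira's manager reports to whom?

Petra

Mira reports to Kofi, and Kofi reports to Petra. So Mira's skip-level manager is Petra.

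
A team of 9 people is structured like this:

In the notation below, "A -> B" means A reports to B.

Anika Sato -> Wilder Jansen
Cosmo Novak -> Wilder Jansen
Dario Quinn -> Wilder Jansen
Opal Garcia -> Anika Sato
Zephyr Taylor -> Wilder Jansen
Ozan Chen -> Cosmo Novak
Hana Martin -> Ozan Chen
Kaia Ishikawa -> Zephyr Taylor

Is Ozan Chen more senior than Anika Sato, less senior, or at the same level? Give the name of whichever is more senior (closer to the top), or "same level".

Anika Sato

Ozan Chen is 2 levels below Wilder Jansen; Anika Sato is 1. Anika Sato is higher.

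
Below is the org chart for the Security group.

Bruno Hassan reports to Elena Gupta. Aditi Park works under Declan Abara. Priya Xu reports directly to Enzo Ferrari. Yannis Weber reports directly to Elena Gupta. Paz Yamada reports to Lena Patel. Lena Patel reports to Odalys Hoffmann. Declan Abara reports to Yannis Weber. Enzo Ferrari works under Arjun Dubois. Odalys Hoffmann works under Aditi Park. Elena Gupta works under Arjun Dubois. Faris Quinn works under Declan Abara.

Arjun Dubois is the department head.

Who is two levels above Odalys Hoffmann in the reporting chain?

Declan Abara

Odalys Hoffmann reports to Aditi Park, and Aditi Park reports to Declan Abara. So Odalys Hoffmann's skip-level manager is Declan Abara.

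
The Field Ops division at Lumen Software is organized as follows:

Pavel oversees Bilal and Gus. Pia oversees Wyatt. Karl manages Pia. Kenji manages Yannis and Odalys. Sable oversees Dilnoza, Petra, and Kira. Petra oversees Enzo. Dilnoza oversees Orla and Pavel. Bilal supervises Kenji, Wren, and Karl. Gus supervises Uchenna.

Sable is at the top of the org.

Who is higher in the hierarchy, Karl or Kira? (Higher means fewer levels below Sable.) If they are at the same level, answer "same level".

Kira

Karl is 4 levels below Sable; Kira is 1. Kira is higher.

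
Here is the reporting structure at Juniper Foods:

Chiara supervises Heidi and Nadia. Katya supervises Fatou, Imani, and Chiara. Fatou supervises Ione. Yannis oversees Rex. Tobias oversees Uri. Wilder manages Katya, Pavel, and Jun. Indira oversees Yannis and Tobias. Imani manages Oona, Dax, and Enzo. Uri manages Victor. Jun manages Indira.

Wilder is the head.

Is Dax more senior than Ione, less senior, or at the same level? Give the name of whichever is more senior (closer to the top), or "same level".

same level

Both Dax and Ione are 3 levels below Wilder.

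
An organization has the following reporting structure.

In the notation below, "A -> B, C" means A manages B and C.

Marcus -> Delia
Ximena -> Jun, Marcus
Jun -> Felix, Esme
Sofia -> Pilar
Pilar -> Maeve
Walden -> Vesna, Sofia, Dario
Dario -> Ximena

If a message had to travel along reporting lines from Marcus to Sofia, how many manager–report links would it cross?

4

Marcus is 3 levels below Walden, and Sofia is 1 level below Walden (their lowest common manager). The shortest path runs up from Marcus to Walden and back down to Sofia: 3 + 1 = 4 links.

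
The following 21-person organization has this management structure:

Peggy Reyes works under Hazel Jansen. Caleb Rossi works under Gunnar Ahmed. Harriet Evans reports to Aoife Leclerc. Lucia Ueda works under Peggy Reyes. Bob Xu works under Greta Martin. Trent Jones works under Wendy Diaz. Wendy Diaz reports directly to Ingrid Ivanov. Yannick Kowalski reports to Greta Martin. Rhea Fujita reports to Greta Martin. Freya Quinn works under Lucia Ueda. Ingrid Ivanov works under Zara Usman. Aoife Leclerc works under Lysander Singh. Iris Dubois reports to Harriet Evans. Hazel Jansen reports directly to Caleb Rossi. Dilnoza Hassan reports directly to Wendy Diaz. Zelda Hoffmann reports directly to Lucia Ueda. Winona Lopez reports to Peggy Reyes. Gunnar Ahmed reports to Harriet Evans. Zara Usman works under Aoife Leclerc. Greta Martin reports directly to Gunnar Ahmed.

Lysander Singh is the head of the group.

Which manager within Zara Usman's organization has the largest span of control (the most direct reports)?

Wendy Diaz

Direct-report counts within Zara Usman's organization: Zara Usman has 1; Ingrid Ivanov has 1; Wendy Diaz has 2. The largest is 2, held by Wendy Diaz.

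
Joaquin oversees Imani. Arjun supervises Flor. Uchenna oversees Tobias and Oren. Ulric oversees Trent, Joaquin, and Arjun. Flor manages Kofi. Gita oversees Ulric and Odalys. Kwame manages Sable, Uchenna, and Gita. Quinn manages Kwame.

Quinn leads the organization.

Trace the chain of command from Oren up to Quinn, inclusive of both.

Oren reports to Uchenna. Uchenna reports to Kwame. Kwame reports to Quinn. Quinn is at the top.

Oren -> Uchenna -> Kwame -> Quinn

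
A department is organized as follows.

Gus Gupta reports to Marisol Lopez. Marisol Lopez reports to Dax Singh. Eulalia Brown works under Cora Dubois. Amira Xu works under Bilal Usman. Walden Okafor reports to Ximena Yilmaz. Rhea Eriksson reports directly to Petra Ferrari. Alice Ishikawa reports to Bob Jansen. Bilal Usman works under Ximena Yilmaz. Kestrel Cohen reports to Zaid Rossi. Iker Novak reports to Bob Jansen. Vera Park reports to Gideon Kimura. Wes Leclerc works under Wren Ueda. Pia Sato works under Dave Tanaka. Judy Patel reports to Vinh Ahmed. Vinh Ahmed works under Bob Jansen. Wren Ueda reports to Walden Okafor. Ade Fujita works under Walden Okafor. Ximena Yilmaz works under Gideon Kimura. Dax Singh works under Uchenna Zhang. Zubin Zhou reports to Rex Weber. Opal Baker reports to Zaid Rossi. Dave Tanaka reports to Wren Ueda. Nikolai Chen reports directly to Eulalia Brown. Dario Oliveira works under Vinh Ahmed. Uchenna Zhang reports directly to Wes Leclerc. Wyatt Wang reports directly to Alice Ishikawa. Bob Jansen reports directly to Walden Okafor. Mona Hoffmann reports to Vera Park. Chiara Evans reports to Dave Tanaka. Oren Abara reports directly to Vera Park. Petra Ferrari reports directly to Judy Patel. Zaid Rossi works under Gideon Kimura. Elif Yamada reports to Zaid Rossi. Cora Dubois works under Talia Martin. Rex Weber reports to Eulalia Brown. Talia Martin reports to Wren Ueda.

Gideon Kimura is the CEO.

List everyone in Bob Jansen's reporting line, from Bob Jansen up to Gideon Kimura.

Bob Jansen -> Walden Okafor -> Ximena Yilmaz -> Gideon Kimura

Bob Jansen reports to Walden Okafor. Walden Okafor reports to Ximena Yilmaz. Ximena Yilmaz reports to Gideon Kimura. Gideon Kimura is at the top.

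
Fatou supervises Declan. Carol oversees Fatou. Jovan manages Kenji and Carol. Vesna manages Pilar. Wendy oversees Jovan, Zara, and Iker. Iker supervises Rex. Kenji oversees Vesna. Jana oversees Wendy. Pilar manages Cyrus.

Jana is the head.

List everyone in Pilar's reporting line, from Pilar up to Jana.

Pilar -> Vesna -> Kenji -> Jovan -> Wendy -> Jana

Pilar reports to Vesna. Vesna reports to Kenji. Kenji reports to Jovan. Jovan reports to Wendy. Wendy reports to Jana. Jana is at the top.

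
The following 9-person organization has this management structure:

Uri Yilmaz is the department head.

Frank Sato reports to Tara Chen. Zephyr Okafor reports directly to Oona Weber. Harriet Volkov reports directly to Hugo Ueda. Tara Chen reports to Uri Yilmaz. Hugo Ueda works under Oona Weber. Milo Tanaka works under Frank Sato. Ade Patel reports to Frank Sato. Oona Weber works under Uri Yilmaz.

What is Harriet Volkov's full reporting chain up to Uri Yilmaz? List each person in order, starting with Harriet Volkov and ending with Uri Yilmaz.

Harriet Volkov reports to Hugo Ueda. Hugo Ueda reports to Oona Weber. Oona Weber reports to Uri Yilmaz. Uri Yilmaz is at the top.

Harriet Volkov -> Hugo Ueda -> Oona Weber -> Uri Yilmaz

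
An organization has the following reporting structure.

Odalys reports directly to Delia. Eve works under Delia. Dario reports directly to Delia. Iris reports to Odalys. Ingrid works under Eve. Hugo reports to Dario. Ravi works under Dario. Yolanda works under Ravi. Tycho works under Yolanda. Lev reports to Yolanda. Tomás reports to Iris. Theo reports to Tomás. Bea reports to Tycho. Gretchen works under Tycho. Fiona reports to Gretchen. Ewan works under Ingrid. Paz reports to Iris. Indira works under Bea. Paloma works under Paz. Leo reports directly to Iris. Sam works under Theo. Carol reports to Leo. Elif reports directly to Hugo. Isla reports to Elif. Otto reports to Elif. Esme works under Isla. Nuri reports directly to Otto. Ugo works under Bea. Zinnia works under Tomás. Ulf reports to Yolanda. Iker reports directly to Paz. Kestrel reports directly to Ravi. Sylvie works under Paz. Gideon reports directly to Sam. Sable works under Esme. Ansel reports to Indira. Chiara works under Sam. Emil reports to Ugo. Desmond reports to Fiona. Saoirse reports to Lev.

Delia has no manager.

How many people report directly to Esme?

Esme directly manages Sable. That is 1 direct report.

1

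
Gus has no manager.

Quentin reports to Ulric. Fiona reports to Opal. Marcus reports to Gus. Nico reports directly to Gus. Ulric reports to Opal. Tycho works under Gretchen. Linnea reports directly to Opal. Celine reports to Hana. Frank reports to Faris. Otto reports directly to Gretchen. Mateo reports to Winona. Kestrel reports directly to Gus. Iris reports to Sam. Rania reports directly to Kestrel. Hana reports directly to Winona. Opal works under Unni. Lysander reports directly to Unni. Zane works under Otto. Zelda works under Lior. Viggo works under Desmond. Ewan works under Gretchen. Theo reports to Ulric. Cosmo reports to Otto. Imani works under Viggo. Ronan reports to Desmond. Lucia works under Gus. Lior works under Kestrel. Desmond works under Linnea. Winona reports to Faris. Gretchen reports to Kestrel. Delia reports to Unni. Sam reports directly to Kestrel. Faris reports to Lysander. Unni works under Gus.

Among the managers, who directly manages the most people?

Gus

Direct-report counts: Gus has 5; Kestrel has 4; Lior has 1; Sam has 1; Gretchen has 3; Otto has 2; Unni has 3; Opal has 3; Linnea has 1; Desmond has 2; Viggo has 1; Ulric has 2; Lysander has 1; Faris has 2; Winona has 2; Hana has 1. The largest is 5, held by Gus.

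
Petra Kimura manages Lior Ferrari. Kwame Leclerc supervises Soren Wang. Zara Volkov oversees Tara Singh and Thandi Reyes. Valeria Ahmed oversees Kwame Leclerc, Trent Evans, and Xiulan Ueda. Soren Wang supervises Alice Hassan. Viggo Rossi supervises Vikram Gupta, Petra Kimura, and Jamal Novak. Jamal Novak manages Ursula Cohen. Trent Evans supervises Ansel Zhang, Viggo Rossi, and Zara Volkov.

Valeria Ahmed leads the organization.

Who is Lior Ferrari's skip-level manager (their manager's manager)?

Lior Ferrari reports to Petra Kimura, and Petra Kimura reports to Viggo Rossi. So Lior Ferrari's skip-level manager is Viggo Rossi.

Viggo Rossi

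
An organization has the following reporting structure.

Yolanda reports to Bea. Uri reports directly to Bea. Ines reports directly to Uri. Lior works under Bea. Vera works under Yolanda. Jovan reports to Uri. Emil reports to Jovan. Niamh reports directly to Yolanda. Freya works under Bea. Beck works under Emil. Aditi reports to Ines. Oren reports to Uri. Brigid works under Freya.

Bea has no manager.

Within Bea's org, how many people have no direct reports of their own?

The people in Bea's organization with no one reporting to them are Brigid, Lior, Oren, Beck, Aditi, Niamh, Vera. That is 7.

7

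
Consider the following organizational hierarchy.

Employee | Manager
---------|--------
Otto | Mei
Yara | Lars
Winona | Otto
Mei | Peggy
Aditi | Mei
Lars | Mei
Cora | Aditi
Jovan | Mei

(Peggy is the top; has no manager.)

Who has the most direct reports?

Mei

Direct-report counts: Peggy has 1; Mei has 4; Otto has 1; Aditi has 1; Lars has 1. The largest is 4, held by Mei.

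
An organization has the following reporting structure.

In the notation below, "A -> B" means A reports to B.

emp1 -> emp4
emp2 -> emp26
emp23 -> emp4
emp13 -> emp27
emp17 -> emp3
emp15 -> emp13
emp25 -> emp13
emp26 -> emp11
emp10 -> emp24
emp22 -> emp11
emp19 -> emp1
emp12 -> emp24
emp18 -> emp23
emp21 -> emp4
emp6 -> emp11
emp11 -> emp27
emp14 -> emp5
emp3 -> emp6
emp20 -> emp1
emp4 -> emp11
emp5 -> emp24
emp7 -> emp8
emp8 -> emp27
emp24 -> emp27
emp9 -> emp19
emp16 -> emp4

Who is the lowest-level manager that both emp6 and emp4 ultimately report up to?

emp11

emp6's chain of managers is emp11, emp27. emp4's chain of managers is emp11, emp27. The first manager that appears in both chains is emp11.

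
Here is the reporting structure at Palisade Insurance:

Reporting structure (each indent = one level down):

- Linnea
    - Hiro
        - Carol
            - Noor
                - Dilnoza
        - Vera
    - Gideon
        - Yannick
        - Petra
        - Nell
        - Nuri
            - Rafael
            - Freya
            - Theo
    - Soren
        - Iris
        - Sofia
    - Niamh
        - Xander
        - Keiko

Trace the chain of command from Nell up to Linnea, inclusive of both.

Nell -> Gideon -> Linnea

Nell reports to Gideon. Gideon reports to Linnea. Linnea is at the top.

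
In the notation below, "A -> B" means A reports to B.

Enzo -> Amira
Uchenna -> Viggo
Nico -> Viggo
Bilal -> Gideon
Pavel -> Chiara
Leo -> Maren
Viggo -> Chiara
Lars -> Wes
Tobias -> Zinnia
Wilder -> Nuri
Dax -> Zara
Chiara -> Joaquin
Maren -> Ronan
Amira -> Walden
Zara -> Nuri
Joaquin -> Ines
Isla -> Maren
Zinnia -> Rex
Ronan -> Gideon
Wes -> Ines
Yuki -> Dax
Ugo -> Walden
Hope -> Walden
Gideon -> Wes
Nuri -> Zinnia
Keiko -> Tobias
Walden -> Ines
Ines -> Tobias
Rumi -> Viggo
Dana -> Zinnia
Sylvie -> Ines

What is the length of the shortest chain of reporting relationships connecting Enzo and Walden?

Enzo is in Walden's organization: the chain from Enzo up to Walden is Enzo → Amira → Walden, which is 2 links.

2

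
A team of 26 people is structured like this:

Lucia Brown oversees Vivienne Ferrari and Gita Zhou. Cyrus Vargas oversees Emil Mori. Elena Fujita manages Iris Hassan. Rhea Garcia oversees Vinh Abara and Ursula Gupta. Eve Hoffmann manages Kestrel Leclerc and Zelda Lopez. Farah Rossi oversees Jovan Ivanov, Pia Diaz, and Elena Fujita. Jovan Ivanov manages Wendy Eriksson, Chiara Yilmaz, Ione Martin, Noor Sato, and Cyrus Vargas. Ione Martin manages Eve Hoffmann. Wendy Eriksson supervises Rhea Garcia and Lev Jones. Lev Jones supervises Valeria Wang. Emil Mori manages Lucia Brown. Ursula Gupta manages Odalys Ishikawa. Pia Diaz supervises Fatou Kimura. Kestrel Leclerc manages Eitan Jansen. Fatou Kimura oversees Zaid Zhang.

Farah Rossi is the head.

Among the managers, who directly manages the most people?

Direct-report counts: Farah Rossi has 3; Pia Diaz has 1; Fatou Kimura has 1; Elena Fujita has 1; Jovan Ivanov has 5; Cyrus Vargas has 1; Emil Mori has 1; Lucia Brown has 2; Ione Martin has 1; Eve Hoffmann has 2; Kestrel Leclerc has 1; Wendy Eriksson has 2; Rhea Garcia has 2; Ursula Gupta has 1; Lev Jones has 1. The largest is 5, held by Jovan Ivanov.

Jovan Ivanov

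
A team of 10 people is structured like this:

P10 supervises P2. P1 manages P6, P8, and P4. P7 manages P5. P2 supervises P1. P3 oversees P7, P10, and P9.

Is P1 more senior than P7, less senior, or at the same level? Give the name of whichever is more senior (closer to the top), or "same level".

P7

P1 is 3 levels below P3; P7 is 1. P7 is higher.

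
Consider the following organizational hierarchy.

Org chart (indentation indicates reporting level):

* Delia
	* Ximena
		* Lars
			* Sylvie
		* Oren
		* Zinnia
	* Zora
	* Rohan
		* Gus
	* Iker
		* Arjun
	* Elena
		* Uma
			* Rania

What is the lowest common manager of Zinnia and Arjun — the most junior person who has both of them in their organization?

Delia

Zinnia's chain of managers is Ximena, Delia. Arjun's chain of managers is Iker, Delia. The first manager that appears in both chains is Delia.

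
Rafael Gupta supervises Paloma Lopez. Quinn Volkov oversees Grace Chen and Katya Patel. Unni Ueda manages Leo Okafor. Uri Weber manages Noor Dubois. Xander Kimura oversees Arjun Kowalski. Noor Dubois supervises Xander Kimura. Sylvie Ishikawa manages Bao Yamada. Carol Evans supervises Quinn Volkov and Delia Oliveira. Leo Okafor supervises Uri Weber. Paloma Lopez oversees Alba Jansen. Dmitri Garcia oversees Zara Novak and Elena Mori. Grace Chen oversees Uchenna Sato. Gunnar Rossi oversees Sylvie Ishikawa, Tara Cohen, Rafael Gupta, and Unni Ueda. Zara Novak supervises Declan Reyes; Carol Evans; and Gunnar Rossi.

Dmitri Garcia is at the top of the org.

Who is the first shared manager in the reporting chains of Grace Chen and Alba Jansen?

Zara Novak

Grace Chen's chain of managers is Quinn Volkov, Carol Evans, Zara Novak, Dmitri Garcia. Alba Jansen's chain of managers is Paloma Lopez, Rafael Gupta, Gunnar Rossi, Zara Novak, Dmitri Garcia. The first manager that appears in both chains is Zara Novak.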